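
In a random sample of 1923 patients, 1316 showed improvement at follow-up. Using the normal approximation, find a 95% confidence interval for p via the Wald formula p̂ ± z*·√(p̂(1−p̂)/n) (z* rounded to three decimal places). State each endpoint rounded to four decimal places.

(0.6636, 0.7051)

The sample proportion is 1316/1923 = 0.68435.
Standard error of p̂: √(0.216016/1923) = √0.000112333 = 0.010599.
The 95% critical value is z* = 1.960.
Margin = 1.960·0.010599 = 0.02077.
Interval: 0.68435 ± 0.02077 → (0.6636, 0.7051).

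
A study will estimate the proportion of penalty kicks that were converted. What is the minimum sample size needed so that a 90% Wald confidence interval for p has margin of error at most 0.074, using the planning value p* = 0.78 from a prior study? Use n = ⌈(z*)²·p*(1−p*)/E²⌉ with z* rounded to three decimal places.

n = 85

z* = 1.645 at the 90% level.
p*(1−p*) = 0.78·0.22 = 0.1716.
(z*)²·p*(1−p*)/E² = 2.706025·0.1716/0.005476 = 84.798.
⌈84.798⌉ = 85.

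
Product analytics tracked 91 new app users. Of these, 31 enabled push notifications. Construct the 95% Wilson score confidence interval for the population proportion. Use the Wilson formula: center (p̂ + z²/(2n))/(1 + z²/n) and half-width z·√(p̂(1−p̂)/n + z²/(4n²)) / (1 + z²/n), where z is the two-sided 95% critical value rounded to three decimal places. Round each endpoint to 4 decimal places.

(0.2515, 0.4427)

Here p̂ = 31/91 = 0.34066 and z = 1.960 (z² = 3.841600).
1 + z²/n = 1.042215.
Adjusted center: (0.34066 + z²/(2n))/1.042215 = 0.34711.
Radicand: p̂(1−p̂)/n + z²/(4n²) = 0.002468248 + 0.000115976 = 0.002584224.
Half-width = 1.960·√0.002584224/1.042215 = 0.09560.
CI: 0.34711 ± 0.09560 = (0.2515, 0.4427).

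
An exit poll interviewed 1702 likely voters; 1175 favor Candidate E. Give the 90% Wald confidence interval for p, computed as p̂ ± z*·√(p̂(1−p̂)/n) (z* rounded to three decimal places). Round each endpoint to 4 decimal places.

With x = 1175 successes in n = 1702, p̂ = 0.69036.
SE(p̂) = √(0.69036·0.30964/1702) = 0.011207.
The 90% critical value is z* = 1.645.
Margin of error: 1.645 × 0.011207 = 0.01844.
CI: 0.69036 ± 0.01844 = (0.6719, 0.7088).

(0.6719, 0.7088)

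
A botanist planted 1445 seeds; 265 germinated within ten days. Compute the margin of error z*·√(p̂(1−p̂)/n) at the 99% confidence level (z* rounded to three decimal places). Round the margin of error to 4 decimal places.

ME = 0.0262

p̂ = 265/1445 = 0.18339.
SE = √(p̂(1−p̂)/n) = √(0.149759/1445) = 0.010180.
For 99% confidence, z* = 2.576.
ME = 2.576·0.010180 = 0.0262.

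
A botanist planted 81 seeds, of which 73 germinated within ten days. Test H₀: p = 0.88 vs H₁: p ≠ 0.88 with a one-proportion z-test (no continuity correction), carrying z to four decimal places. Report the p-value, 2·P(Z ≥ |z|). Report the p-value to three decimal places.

p-value = 0.556

p̂ = 73/81 = 0.90123.
Under H₀, SE = √(p₀(1−p₀)/n) = √(0.88·0.12/81) = √0.001303704 = 0.036107.
Test statistic (full precision, shown to 4 dp): z = (73/81 − 0.88)/SE₀ ≈ 0.5881.
From the standard normal, 2·P(Z ≥ |z|) = 0.556.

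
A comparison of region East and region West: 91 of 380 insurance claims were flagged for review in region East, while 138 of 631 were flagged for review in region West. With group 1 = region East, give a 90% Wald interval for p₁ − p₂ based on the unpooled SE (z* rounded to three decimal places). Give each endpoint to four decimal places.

(-0.0243, 0.0658)

p̂₁ = 0.23947, p̂₂ = 0.21870, so the observed difference is 0.02077.
SE = √(0.000479279 + 0.000270793) = √0.000750072 = 0.027387.
z* = 1.645 at the 90% level. Margin of error = 0.04505.
So the interval runs from -0.0243 to 0.0658.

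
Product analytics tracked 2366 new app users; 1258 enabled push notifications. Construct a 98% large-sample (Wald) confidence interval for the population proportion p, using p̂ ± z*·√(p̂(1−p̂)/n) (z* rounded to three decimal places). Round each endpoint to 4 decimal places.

(0.5078, 0.5556)

p̂ = 1258/2366 = 0.53170.
Standard error of p̂: √(0.248995/2366) = √0.000105239 = 0.010259.
The 98% critical value is z* = 2.326.
Margin of error: 2.326 × 0.010259 = 0.02386.
Interval: 0.53170 ± 0.02386 → (0.5078, 0.5556).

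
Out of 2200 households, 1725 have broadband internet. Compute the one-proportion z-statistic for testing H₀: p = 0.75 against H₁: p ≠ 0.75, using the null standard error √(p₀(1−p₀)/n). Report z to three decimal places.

z = 3.693

With x = 1725 successes in n = 2200, p̂ = 0.78409.
Null standard error: √(0.75·0.25/2200) = √0.000085227 = 0.009232.
z = (p̂ − p₀)/SE = (0.78409 − 0.75)/0.009232 = 3.693.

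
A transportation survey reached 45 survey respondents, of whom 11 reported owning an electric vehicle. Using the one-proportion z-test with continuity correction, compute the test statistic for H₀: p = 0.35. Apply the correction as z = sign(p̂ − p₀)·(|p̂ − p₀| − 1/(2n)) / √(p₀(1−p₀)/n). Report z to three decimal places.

z = -1.328

With x = 11 successes in n = 45, p̂ = 0.24444. p̂ − p₀ = -0.105556.
Continuity correction 1/(2n) = 1/90 = 0.011111.
Corrected numerator: |-0.105556| − 0.011111 = 0.094445.
SE₀ = √(0.35·0.65/45) = 0.071102.
z = (−)0.094445/0.071102 = -1.328.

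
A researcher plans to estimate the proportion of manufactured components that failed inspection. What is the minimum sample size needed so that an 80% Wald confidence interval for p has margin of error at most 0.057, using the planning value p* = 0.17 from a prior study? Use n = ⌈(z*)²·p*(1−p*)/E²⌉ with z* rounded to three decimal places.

n = 72

z* = 1.282 at the 80% level.
p*(1−p*) = 0.17·0.83 = 0.1411.
(z*)²·p*(1−p*)/E² = 1.643524·0.1411/0.003249 = 71.376.
Rounding up, n = 72.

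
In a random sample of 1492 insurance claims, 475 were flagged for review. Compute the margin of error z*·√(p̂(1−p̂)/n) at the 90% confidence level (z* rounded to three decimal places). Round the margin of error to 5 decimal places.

ME = 0.01984

The sample proportion is 475/1492 = 0.31836.
Standard error of p̂: √(0.217009/1492) = √0.000145448 = 0.012060.
z* = 1.645 at the 90% level.
Margin of error = z*·SE = 1.645 × 0.012060 = 0.01984.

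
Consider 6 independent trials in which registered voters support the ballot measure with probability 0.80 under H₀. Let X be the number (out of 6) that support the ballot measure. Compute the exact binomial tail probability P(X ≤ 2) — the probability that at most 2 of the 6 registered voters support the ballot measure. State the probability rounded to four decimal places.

P = 0.0170

X ~ Binomial(n=6, p=0.80).
P(X ≤ 2) = C(6,0)·0.80^0·0.20^6 + C(6,1)·0.80^1·0.20^5 + C(6,2)·0.80^2·0.20^4.
= 0.000064 + 0.001536 + 0.015360 = 0.0170.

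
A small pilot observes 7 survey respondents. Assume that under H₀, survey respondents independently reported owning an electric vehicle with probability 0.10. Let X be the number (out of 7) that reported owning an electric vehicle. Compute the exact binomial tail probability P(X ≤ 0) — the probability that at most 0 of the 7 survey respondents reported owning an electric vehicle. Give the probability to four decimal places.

P = 0.4783

X ~ Binomial(n=7, p=0.10).
P(X ≤ 0) = C(7,0)·0.10^0·0.90^7.
= 0.478297 = 0.4783.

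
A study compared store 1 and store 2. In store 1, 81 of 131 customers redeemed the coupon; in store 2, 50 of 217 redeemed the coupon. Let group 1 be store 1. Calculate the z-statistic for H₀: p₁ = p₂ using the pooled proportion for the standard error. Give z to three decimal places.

Sample proportions: p̂₁ = 81/131 = 0.61832 and p̂₂ = 50/217 = 0.23041.
Pooling: p̂ = 131/348 = 0.37644.
Pooled SE = √[0.2347321·0.01224188] ≈ 0.053606.
z = 0.38791/0.053606 = 7.236.

z = 7.236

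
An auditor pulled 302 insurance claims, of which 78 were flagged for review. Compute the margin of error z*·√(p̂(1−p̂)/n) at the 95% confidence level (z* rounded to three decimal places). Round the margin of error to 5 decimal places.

ME = 0.04936

p̂ = 78/302 = 0.25828.
Standard error of p̂: √(0.191571/302) = √0.000634340 = 0.025186.
For 95% confidence, z* = 1.960.
So ME = 0.04936.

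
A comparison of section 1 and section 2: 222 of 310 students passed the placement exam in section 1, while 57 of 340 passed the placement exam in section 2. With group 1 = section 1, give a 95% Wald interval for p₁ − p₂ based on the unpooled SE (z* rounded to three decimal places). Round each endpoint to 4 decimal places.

p̂₁ = 222/310 = 0.71613, p̂₂ = 57/340 = 0.16765; p̂₁ − p̂₂ = 0.54848.
SE = √(0.000655769 + 0.000410416) = √0.001066185 = 0.032652.
z* = 1.960 at the 95% level. Margin = 1.960·0.032652 = 0.06400.
Interval: 0.54848 ± 0.06400 → (0.4845, 0.6125).

(0.4845, 0.6125)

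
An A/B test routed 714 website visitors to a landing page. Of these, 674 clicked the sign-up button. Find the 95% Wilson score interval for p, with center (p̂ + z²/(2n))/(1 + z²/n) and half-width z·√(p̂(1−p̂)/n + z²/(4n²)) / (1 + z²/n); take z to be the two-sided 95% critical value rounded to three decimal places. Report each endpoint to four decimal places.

(0.9246, 0.9586)

Here p̂ = 674/714 = 0.94398 and z = 1.960 (z² = 3.841600).
1 + z²/n = 1.005380.
Adjusted center: (0.94398 + z²/(2n))/1.005380 = 0.94160.
Radicand: p̂(1−p̂)/n + z²/(4n²) = 0.000074067 + 0.000001884 = 0.000075951.
Half-width = z·√(radicand)/denom = 1.960·0.008715/1.005380 = 0.01699.
So the interval runs from 0.9246 to 0.9586.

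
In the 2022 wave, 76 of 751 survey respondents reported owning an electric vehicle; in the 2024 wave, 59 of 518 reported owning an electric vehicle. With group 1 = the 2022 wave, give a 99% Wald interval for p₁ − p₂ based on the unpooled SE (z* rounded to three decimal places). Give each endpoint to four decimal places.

p̂₁ = 76/751 = 0.10120, p̂₂ = 59/518 = 0.11390; p̂₁ − p̂₂ = -0.01270.
Unpooled SE = √(p̂₁(1−p̂₁)/n₁ + p̂₂(1−p̂₂)/n₂) = √(0.000121115 + 0.000194839) = 0.017775.
For 99% confidence, z* = 2.576. Margin of error = 0.04579.
Interval: -0.01270 ± 0.04579 → (-0.0585, 0.0331).

(-0.0585, 0.0331)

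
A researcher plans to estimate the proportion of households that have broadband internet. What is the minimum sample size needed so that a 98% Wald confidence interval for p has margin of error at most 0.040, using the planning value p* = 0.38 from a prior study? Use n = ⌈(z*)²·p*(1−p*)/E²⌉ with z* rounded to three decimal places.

n = 797

z* = 2.326 at the 98% level.
p*(1−p*) = 0.2356.
(z*)²·p*(1−p*)/E² = 5.410276·0.2356/0.001600 = 796.663.
Rounding up, n = 797.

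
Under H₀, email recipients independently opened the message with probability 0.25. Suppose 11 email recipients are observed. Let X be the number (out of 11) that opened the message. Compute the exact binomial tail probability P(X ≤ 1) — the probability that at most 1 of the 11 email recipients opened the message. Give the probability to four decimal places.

P = 0.1971

X is binomial with n = 11 and p = 0.25.
P(X ≤ 1) = C(11,0)·0.25^0·0.75^11 + C(11,1)·0.25^1·0.75^10.
= 0.042235 + 0.154862 = 0.1971.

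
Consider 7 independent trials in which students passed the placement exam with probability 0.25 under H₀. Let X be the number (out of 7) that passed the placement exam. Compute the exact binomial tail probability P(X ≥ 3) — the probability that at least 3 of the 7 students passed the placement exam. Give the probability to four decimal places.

P = 0.2436

X ~ Binomial(n=7, p=0.25).
P(X ≥ 3) = Σ_{j=3}^{7} C(7,j)·0.25^j·0.75^{7−j}.
= 0.173035 + 0.057678 + 0.011536 + 0.001282 + 0.000061 = 0.2436.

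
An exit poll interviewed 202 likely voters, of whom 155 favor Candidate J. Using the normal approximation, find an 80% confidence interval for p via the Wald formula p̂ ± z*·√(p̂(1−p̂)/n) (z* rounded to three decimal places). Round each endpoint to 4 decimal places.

Sample proportion p̂ = 155/202 = 0.76733.
SE(p̂) = √(0.76733·0.23267/202) = 0.029730.
For 80% confidence, z* = 1.282.
Margin = 1.282·0.029730 = 0.03811.
So the interval runs from 0.7292 to 0.8054.

(0.7292, 0.8054)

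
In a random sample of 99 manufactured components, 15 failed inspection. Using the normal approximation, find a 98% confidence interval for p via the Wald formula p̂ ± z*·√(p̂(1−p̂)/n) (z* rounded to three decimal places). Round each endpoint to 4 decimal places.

(0.0677, 0.2353)

Sample proportion p̂ = 15/99 = 0.15152.
SE = √(p̂(1−p̂)/n) = √(0.128558/99) = 0.036036.
z* = 2.326 at the 98% level.
Margin of error: 2.326 × 0.036036 = 0.08382.
CI: 0.15152 ± 0.08382 = (0.0677, 0.2353).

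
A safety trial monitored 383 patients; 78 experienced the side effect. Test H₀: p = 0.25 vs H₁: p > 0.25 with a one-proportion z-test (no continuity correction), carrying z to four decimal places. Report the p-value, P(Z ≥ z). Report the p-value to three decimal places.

The sample proportion is 78/383 = 0.20366.
Null standard error: √(0.25·0.75/383) = √0.000489556 = 0.022126.
z = (p̂ − p₀)/SE = (78/383 − 0.25)/0.022126 ≈ -2.0946.
p-value = P(Z ≥ z) with z = -2.0946 → 0.982.

p-value = 0.982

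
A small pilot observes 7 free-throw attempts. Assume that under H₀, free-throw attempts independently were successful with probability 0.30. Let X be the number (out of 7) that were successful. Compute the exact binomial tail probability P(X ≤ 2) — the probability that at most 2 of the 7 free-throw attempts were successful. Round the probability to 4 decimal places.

X is binomial with n = 7 and p = 0.30.
P(X ≤ 2) = C(7,0)·0.30^0·0.70^7 + C(7,1)·0.30^1·0.70^6 + C(7,2)·0.30^2·0.70^5.
= 0.082354 + 0.247063 + 0.317652 = 0.6471.

P = 0.6471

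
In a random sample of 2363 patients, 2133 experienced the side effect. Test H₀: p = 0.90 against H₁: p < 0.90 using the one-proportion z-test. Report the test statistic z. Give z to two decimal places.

Sample proportion p̂ = 2133/2363 = 0.90267.
SE₀ = √(0.90·0.10/2363) = 0.006171.
z = (p̂ − p₀)/SE = (0.90267 − 0.90)/0.006171 = 0.43.

z = 0.43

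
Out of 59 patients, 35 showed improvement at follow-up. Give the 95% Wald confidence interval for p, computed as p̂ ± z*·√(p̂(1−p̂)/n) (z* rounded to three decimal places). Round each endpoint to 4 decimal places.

(0.4679, 0.7186)

Sample proportion p̂ = 35/59 = 0.59322.
SE(p̂) = √(0.59322·0.40678/59) = 0.063953.
The 95% critical value is z* = 1.960.
Margin = 1.960·0.063953 = 0.12535.
So the interval runs from 0.4679 to 0.7186.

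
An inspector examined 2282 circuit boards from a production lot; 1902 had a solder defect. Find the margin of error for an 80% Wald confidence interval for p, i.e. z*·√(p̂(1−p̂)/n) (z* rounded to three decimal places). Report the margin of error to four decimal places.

Sample proportion p̂ = 1902/2282 = 0.83348.
SE(p̂) = √(0.83348·0.16652/2282) = 0.007799.
The 80% critical value is z* = 1.282.
Margin of error = z*·SE = 1.282 × 0.007799 = 0.0100.

ME = 0.0100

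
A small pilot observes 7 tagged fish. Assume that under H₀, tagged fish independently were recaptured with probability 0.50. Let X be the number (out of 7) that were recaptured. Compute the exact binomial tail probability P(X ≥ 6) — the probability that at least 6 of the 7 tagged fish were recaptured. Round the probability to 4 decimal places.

X ~ Binomial(n=7, p=0.50).
P(X ≥ 6) = C(7,6)·0.50^6·0.50^1 + C(7,7)·0.50^7·0.50^0.
= 0.054688 + 0.007812 = 0.0625.

P = 0.0625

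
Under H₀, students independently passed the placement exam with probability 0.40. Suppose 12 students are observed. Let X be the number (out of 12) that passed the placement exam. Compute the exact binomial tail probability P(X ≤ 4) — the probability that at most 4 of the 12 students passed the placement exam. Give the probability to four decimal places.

X ~ Binomial(n=12, p=0.40).
P(X ≤ 4) = Σ_{j=0}^{4} C(12,j)·0.40^j·0.60^{12−j}.
= 0.002177 + 0.017414 + 0.063852 + 0.141894 + 0.212841 = 0.4382.

P = 0.4382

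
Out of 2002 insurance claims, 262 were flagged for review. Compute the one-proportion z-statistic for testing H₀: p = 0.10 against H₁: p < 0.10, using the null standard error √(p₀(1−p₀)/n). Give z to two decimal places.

p̂ = 262/2002 = 0.13087.
Null standard error: √(0.10·0.90/2002) = √0.000044955 = 0.006705.
z = (p̂ − p₀)/SE = (0.13087 − 0.10)/0.006705 = 4.60.

z = 4.60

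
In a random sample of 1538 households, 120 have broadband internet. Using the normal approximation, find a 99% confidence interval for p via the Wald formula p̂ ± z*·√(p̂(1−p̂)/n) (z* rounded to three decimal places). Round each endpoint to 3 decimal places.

(0.060, 0.096)

The sample proportion is 120/1538 = 0.07802.
Standard error of p̂: √(0.071936/1538) = √0.000046772 = 0.006839.
For 99% confidence, z* = 2.576.
Margin = 2.576·0.006839 = 0.01762.
So the interval runs from 0.060 to 0.096.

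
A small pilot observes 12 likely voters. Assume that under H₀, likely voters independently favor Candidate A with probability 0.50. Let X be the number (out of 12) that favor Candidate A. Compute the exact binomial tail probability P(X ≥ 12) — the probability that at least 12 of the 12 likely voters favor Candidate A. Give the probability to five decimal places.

X is binomial with n = 12 and p = 0.50.
P(X ≥ 12) = C(12,12)·0.50^12·0.50^0.
= 0.000244 = 0.00024.

P = 0.00024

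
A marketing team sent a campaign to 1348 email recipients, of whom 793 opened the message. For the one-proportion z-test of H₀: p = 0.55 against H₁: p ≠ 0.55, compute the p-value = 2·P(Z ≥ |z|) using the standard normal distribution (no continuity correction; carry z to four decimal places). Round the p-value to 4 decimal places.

p-value = 0.0047

With x = 793 successes in n = 1348, p̂ = 0.58828.
Null standard error: √(0.55·0.45/1348) = √0.000183605 = 0.013550.
Test statistic (full precision, shown to 4 dp): z = (793/1348 − 0.55)/SE₀ ≈ 2.8250.
From the standard normal, 2·P(Z ≥ |z|) = 0.0047.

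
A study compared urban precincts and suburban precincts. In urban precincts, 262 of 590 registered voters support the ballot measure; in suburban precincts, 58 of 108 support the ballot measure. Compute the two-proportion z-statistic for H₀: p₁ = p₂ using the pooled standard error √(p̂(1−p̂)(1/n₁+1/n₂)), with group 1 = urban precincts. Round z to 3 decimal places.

p̂₁ = 262/590 = 0.44407, p̂₂ = 58/108 = 0.53704.
Pooling: p̂ = 320/698 = 0.45845.
SE = √[p̂(1−p̂)(1/n₁+1/n₂)] = √[0.45845·0.54155·(1/590+1/108)] ≈ 0.052150.
z = -0.09297/0.052150 = -1.783.

z = -1.783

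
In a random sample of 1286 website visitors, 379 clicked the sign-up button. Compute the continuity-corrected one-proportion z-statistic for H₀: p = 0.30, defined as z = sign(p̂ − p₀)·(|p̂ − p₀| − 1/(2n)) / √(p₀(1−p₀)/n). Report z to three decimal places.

p̂ = 379/1286 = 0.29471. p̂ − p₀ = -0.005288.
1/(2n) = 0.000389.
Corrected numerator: |-0.005288| − 0.000389 = 0.004899.
Null standard error: √(0.30·0.70/1286) = √0.000163297 = 0.012779.
z = −0.004899/0.012779 = -0.383.

z = -0.383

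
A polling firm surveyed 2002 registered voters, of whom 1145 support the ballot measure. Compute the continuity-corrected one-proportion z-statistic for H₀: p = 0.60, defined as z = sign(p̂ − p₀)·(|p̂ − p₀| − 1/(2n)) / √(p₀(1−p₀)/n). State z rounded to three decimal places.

z = -2.541

With x = 1145 successes in n = 2002, p̂ = 0.57193. p̂ − p₀ = -0.028072.
Continuity correction 1/(2n) = 1/4004 = 0.000250.
Corrected numerator: |-0.028072| − 0.000250 = 0.027822.
Null standard error: √(0.60·0.40/2002) = √0.000119880 = 0.010949.
z = −0.027822/0.010949 = -2.541.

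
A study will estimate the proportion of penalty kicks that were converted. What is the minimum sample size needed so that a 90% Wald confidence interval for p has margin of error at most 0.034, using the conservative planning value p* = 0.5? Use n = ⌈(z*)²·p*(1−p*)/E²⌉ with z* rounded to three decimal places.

z* = 1.645 at the 90% level.
p*(1−p*) = 0.2500.
(z*)²·p*(1−p*)/E² = 2.706025·0.2500/0.001156 = 585.213.
Rounding up, n = 586.

n = 586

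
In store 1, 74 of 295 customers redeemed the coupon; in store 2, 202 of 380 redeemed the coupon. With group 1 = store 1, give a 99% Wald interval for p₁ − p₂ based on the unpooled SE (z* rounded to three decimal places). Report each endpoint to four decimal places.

(-0.3733, -0.1881)

p̂₁ = 0.25085, p̂₂ = 0.53158, so the observed difference is -0.28073.
Unpooled SE = √(p̂₁(1−p̂₁)/n₁ + p̂₂(1−p̂₂)/n₂) = √(0.000637027 + 0.000655270) = 0.035949.
The 99% critical value is z* = 2.576. Margin = 2.576·0.035949 = 0.09260.
So the interval runs from -0.3733 to -0.1881.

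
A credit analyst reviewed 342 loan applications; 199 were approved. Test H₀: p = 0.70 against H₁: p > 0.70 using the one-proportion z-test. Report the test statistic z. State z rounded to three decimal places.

z = -4.767

p̂ = 199/342 = 0.58187.
SE₀ = √(0.70·0.30/342) = 0.024780.
Test statistic: z = -0.11813/0.024780 = -4.767.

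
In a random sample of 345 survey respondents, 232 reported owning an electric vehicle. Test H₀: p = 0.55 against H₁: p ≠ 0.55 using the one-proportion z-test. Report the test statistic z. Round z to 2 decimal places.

With x = 232 successes in n = 345, p̂ = 0.67246.
SE₀ = √(0.55·0.45/345) = 0.026784.
z = (p̂ − p₀)/SE = (0.67246 − 0.55)/0.026784 = 4.57.

z = 4.57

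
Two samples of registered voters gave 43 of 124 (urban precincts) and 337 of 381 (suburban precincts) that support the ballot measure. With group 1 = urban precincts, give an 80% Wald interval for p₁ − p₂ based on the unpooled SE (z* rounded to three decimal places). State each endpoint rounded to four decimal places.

(-0.5964, -0.4791)

p̂₁ = 0.34677, p̂₂ = 0.88451, so the observed difference is -0.53774.
SE = √(0.001826789 + 0.000268107) = √0.002094896 = 0.045770.
The 80% critical value is z* = 1.282. Margin of error = 0.05868.
CI: -0.53774 ± 0.05868 = (-0.5964, -0.4791).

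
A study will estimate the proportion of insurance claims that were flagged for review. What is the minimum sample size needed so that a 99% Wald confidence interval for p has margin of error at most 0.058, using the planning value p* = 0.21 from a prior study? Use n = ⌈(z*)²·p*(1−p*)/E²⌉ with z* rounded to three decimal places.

n = 328

For 99% confidence, z* = 2.576.
p*(1−p*) = 0.1659.
(z*)²·p*(1−p*)/E² = 6.635776·0.1659/0.003364 = 327.252.
⌈327.252⌉ = 328.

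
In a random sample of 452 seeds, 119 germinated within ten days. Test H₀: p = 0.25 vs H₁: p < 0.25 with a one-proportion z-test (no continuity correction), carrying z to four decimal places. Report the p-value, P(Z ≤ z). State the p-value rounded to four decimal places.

p-value = 0.7427

Sample proportion p̂ = 119/452 = 0.26327.
SE₀ = √(0.25·0.75/452) = 0.020367.
z = (p̂ − p₀)/SE = (119/452 − 0.25)/0.020367 ≈ 0.6518.
p-value = P(Z ≤ z) with z = 0.6518 → 0.7427.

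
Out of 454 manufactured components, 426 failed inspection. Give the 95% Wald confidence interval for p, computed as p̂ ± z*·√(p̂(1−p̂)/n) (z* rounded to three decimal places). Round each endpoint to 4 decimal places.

Sample proportion p̂ = 426/454 = 0.93833.
SE = √(p̂(1−p̂)/n) = √(0.057870/454) = 0.011290.
For 95% confidence, z* = 1.960.
Margin of error: 1.960 × 0.011290 = 0.02213.
So the interval runs from 0.9162 to 0.9605.

(0.9162, 0.9605)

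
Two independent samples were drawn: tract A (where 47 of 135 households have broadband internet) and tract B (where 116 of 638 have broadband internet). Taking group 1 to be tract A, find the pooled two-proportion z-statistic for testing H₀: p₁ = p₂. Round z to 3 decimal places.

p̂₁ = 47/135 = 0.34815, p̂₂ = 116/638 = 0.18182.
Pooling: p̂ = 163/773 = 0.21087.
Pooled SE = √[0.1664020·0.00897481] ≈ 0.038645.
z = (p̂₁ − p̂₂)/SE = (0.34815 − 0.18182)/0.038645 = 0.16633/0.038645 = 4.304.

z = 4.304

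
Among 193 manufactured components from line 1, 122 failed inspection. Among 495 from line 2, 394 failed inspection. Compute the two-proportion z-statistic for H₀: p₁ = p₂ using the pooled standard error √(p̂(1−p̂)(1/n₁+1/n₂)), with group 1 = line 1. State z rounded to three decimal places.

z = -4.459

p̂₁ = 122/193 = 0.63212, p̂₂ = 394/495 = 0.79596.
Pooling: p̂ = 516/688 = 0.75000.
SE = √[p̂(1−p̂)(1/n₁+1/n₂)] = √[0.75000·0.25000·(1/193+1/495)] ≈ 0.036746.
z = -0.16384/0.036746 = -4.459.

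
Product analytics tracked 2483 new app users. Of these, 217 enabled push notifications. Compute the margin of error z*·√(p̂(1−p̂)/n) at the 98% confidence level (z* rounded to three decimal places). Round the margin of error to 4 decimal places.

The sample proportion is 217/2483 = 0.08739.
SE(p̂) = √(0.08739·0.91261/2483) = 0.005668.
z* = 2.326 at the 98% level.
So ME = 0.0132.

ME = 0.0132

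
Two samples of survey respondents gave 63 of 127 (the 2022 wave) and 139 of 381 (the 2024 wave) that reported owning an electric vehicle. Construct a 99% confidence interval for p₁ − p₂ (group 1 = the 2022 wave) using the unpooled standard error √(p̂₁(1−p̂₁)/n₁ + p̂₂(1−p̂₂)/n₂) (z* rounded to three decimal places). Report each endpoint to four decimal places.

p̂₁ = 0.49606, p̂₂ = 0.36483, so the observed difference is 0.13123.
SE = √(0.001968382 + 0.000608212) = √0.002576594 = 0.050760.
z* = 2.576 at the 99% level. Margin of error = 0.13076.
CI: 0.13123 ± 0.13076 = (0.0005, 0.2620).

(0.0005, 0.2620)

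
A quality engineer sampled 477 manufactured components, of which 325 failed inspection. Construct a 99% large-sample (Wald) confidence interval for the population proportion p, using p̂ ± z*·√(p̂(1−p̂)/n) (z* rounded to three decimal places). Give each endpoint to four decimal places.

p̂ = 325/477 = 0.68134.
SE(p̂) = √(0.68134·0.31866/477) = 0.021335.
z* = 2.576 at the 99% level.
Margin of error: 2.576 × 0.021335 = 0.05496.
CI: 0.68134 ± 0.05496 = (0.6264, 0.7363).

(0.6264, 0.7363)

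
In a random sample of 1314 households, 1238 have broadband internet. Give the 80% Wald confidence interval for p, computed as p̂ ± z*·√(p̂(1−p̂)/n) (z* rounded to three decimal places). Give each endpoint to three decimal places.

(0.934, 0.950)

With x = 1238 successes in n = 1314, p̂ = 0.94216.
SE(p̂) = √(0.94216·0.05784/1314) = 0.006440.
For 80% confidence, z* = 1.282.
Margin = 1.282·0.006440 = 0.00826.
CI: 0.94216 ± 0.00826 = (0.934, 0.950).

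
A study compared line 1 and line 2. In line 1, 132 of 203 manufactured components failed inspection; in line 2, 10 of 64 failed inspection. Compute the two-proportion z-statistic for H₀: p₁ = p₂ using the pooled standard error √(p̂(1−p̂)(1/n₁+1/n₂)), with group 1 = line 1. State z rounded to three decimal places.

Sample proportions: p̂₁ = 132/203 = 0.65025 and p̂₂ = 10/64 = 0.15625.
Pooled p̂ = (132+10)/(203+64) = 142/267 = 0.53184.
Pooled SE = √[0.2489865·0.02055111] ≈ 0.071533.
z = (p̂₁ − p̂₂)/SE = (0.65025 − 0.15625)/0.071533 = 0.49400/0.071533 = 6.906.

z = 6.906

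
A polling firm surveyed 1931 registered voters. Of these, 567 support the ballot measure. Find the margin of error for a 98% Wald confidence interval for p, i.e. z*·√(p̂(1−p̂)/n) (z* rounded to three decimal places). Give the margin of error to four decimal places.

The sample proportion is 567/1931 = 0.29363.
SE = √(p̂(1−p̂)/n) = √(0.207412/1931) = 0.010364.
The 98% critical value is z* = 2.326.
Margin of error = z*·SE = 2.326 × 0.010364 = 0.0241.

ME = 0.0241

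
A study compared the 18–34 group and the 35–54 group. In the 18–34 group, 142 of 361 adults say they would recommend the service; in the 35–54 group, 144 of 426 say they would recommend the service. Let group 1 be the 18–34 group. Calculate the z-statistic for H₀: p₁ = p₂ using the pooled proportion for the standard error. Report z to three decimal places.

z = 1.608

p̂₁ = 142/361 = 0.39335, p̂₂ = 144/426 = 0.33803.
Pooling: p̂ = 286/787 = 0.36341.
Pooled SE = √[0.2313419·0.00511750] ≈ 0.034408.
z = (p̂₁ − p̂₂)/SE = (0.39335 − 0.33803)/0.034408 = 0.05532/0.034408 = 1.608.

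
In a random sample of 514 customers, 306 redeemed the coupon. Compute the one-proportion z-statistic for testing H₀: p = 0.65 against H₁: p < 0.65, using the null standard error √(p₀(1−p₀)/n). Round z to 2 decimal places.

z = -2.60

Sample proportion p̂ = 306/514 = 0.59533.
Under H₀, SE = √(p₀(1−p₀)/n) = √(0.65·0.35/514) = √0.000442607 = 0.021038.
z = (0.59533 − 0.65)/0.021038 = -0.05467/0.021038 = -2.60.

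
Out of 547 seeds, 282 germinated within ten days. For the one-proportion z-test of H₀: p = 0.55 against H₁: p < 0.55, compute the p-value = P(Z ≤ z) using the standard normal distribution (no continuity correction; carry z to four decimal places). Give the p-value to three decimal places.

Sample proportion p̂ = 282/547 = 0.51554.
Null standard error: √(0.55·0.45/547) = √0.000452468 = 0.021271.
Test statistic (full precision, shown to 4 dp): z = (282/547 − 0.55)/SE₀ ≈ -1.6201.
p-value = P(Z ≤ z) with z = -1.6201 → 0.053.

p-value = 0.053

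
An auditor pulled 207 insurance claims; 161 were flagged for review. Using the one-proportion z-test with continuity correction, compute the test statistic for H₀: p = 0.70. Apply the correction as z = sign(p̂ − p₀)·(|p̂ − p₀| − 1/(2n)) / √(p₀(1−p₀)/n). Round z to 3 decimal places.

z = 2.366

Sample proportion p̂ = 161/207 = 0.77778. p̂ − p₀ = 0.077778.
Continuity correction 1/(2n) = 1/414 = 0.002415.
Corrected numerator: |0.077778| − 0.002415 = 0.075363.
SE₀ = √(0.70·0.30/207) = 0.031851.
z = +0.075363/0.031851 = 2.366.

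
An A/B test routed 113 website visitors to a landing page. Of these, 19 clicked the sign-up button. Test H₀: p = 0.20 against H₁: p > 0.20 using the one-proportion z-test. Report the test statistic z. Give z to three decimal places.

The sample proportion is 19/113 = 0.16814.
Null standard error: √(0.20·0.80/113) = √0.001415929 = 0.037629.
z = (p̂ − p₀)/SE = (0.16814 − 0.20)/0.037629 = -0.847.

z = -0.847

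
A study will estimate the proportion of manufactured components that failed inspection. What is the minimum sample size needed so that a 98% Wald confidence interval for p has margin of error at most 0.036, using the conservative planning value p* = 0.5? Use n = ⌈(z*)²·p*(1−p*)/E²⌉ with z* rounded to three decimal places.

The 98% critical value is z* = 2.326.
p*(1−p*) = 0.2500.
Required n before rounding: 5.410276 × 0.2500 / 0.036² = 1043.649.
⌈1043.649⌉ = 1044.

n = 1044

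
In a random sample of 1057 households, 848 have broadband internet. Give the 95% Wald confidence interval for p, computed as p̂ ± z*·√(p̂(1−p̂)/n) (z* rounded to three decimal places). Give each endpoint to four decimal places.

p̂ = 848/1057 = 0.80227.
Standard error of p̂: √(0.158632/1057) = √0.000150078 = 0.012251.
z* = 1.960 at the 95% level.
Margin = 1.960·0.012251 = 0.02401.
Interval: 0.80227 ± 0.02401 → (0.7783, 0.8263).

(0.7783, 0.8263)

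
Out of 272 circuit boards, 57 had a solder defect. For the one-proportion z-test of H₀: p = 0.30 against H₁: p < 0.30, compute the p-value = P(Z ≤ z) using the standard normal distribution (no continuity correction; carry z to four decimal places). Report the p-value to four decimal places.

p-value = 0.0006

p̂ = 57/272 = 0.20956.
Null standard error: √(0.30·0.70/272) = √0.000772059 = 0.027786.
Test statistic (full precision, shown to 4 dp): z = (57/272 − 0.30)/SE₀ ≈ -3.2549.
p-value = P(Z ≤ z) with z = -3.2549 → 0.0006.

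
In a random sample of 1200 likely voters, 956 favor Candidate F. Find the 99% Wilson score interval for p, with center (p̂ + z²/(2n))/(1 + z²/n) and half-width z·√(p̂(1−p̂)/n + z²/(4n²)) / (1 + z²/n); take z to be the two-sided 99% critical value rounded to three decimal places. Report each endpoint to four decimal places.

(0.7651, 0.8249)

Here p̂ = 956/1200 = 0.79667 and z = 2.576 (z² = 6.635776).
1 + z²/n = 1.005530.
Center = (0.79667 + 0.002765)/1.005530 = 0.79504.
Radicand: p̂(1−p̂)/n + z²/(4n²) = 0.000134991 + 0.000001152 = 0.000136143.
Half-width = z·√(radicand)/denom = 2.576·0.011668/1.005530 = 0.02989.
So the interval runs from 0.7651 to 0.8249.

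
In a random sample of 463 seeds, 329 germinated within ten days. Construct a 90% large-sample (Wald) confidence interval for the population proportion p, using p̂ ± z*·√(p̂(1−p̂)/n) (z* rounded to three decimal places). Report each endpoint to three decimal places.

(0.676, 0.745)

With x = 329 successes in n = 463, p̂ = 0.71058.
SE = √(p̂(1−p̂)/n) = √(0.205655/463) = 0.021076.
z* = 1.645 at the 90% level.
Margin = 1.645·0.021076 = 0.03467.
Interval: 0.71058 ± 0.03467 → (0.676, 0.745).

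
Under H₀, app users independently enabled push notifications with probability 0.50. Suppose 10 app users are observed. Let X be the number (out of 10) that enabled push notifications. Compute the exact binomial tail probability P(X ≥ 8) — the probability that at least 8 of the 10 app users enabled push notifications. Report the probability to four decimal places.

X is binomial with n = 10 and p = 0.50.
P(X ≥ 8) = C(10,8)·0.50^8·0.50^2 + C(10,9)·0.50^9·0.50^1 + C(10,10)·0.50^10·0.50^0.
= 0.043945 + 0.009766 + 0.000977 = 0.0547.

P = 0.0547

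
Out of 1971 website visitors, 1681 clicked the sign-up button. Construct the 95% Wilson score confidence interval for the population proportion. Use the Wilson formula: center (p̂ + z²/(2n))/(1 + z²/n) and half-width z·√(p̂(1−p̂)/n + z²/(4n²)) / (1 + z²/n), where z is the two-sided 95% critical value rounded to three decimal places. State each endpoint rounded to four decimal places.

(0.8365, 0.8678)

Here p̂ = 1681/1971 = 0.85287 and z = 1.960 (z² = 3.841600).
Denominator 1 + z²/n = 1 + 3.841600/1971 = 1.001949.
Adjusted center: (0.85287 + z²/(2n))/1.001949 = 0.85218.
Radicand: p̂(1−p̂)/n + z²/(4n²) = 0.000063666 + 0.000000247 = 0.000063913.
Half-width = z·√(radicand)/denom = 1.960·0.007995/1.001949 = 0.01564.
So the interval runs from 0.8365 to 0.8678.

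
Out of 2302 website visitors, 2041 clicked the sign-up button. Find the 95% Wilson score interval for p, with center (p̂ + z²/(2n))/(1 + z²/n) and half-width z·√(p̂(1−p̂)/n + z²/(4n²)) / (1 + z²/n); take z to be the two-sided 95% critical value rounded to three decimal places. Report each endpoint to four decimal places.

(0.8730, 0.8989)

p̂ = 2041/2302 = 0.88662; z = 1.960, so z² = 3.841600.
Denominator 1 + z²/n = 1 + 3.841600/2302 = 1.001669.
Center = (0.88662 + 0.000834)/1.001669 = 0.88598.
Radicand: p̂(1−p̂)/n + z²/(4n²) = 0.000043668 + 0.000000181 = 0.000043849.
Half-width = z·√(radicand)/denom = 1.960·0.006622/1.001669 = 0.01296.
CI: 0.88598 ± 0.01296 = (0.8730, 0.8989).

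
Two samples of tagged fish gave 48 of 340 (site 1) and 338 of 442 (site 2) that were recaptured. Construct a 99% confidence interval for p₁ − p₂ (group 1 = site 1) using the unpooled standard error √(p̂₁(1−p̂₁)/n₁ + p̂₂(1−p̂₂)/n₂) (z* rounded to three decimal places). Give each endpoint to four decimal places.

(-0.6947, -0.5523)

p̂₁ = 0.14118, p̂₂ = 0.76471, so the observed difference is -0.62353.
SE = √(0.000356605 + 0.000407083) = √0.000763688 = 0.027635.
z* = 2.576 at the 99% level. Margin = 2.576·0.027635 = 0.07119.
CI: -0.62353 ± 0.07119 = (-0.6947, -0.5523).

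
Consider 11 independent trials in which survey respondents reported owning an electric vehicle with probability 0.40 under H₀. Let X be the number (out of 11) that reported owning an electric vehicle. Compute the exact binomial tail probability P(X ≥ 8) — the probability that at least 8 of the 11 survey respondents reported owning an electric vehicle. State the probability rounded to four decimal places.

P = 0.0293

X is binomial with n = 11 and p = 0.40.
P(X ≥ 8) = C(11,8)·0.40^8·0.60^3 + C(11,9)·0.40^9·0.60^2 + C(11,10)·0.40^10·0.60^1 + C(11,11)·0.40^11·0.60^0.
= 0.023357 + 0.005190 + 0.000692 + 0.000042 = 0.0293.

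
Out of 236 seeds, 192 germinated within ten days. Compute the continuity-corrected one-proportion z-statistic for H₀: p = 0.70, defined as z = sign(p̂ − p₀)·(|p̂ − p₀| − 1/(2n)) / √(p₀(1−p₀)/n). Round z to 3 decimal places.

With x = 192 successes in n = 236, p̂ = 0.81356. p̂ − p₀ = 0.113559.
Continuity correction 1/(2n) = 1/472 = 0.002119.
Corrected numerator: |0.113559| − 0.002119 = 0.111440.
Under H₀, SE = √(p₀(1−p₀)/n) = √(0.70·0.30/236) = √0.000889831 = 0.029830.
z = +0.111440/0.029830 = 3.736.

z = 3.736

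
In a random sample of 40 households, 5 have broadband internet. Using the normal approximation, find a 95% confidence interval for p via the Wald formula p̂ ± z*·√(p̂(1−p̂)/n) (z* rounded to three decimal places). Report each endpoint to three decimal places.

(0.023, 0.227)

p̂ = 5/40 = 0.12500.
Standard error of p̂: √(0.109375/40) = √0.002734375 = 0.052291.
z* = 1.960 at the 95% level.
Margin of error: 1.960 × 0.052291 = 0.10249.
So the interval runs from 0.023 to 0.227.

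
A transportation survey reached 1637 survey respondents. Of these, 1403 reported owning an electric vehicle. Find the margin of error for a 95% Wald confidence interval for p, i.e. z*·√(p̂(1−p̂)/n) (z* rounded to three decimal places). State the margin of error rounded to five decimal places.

ME = 0.01696

p̂ = 1403/1637 = 0.85706.
Standard error of p̂: √(0.122511/1637) = √0.000074839 = 0.008651.
The 95% critical value is z* = 1.960.
So ME = 0.01696.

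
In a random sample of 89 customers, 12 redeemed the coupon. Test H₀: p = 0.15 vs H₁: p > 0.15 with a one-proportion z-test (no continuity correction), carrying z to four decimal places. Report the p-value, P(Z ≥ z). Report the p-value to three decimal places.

Sample proportion p̂ = 12/89 = 0.13483.
Null standard error: √(0.15·0.85/89) = √0.001432584 = 0.037849.
z = (p̂ − p₀)/SE = (12/89 − 0.15)/0.037849 ≈ -0.4008.
p-value = P(Z ≥ z) with z = -0.4008 → 0.656.

p-value = 0.656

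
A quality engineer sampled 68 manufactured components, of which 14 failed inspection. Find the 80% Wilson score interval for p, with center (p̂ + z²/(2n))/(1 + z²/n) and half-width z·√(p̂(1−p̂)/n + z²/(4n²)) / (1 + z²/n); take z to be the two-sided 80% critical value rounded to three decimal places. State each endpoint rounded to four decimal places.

(0.1503, 0.2753)

Here p̂ = 14/68 = 0.20588 and z = 1.282 (z² = 1.643524).
1 + z²/n = 1.024169.
Center = (0.20588 + 0.012085)/1.024169 = 0.21282.
Radicand: p̂(1−p̂)/n + z²/(4n²) = 0.002404335 + 0.000088858 = 0.002493193.
Half-width = 1.282·√0.002493193/1.024169 = 0.06250.
Interval: 0.21282 ± 0.06250 → (0.1503, 0.2753).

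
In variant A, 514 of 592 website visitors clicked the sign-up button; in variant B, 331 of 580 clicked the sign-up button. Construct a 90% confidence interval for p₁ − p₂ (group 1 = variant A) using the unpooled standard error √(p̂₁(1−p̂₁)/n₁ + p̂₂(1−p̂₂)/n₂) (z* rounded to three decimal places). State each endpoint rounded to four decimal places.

p̂₁ = 514/592 = 0.86824, p̂₂ = 331/580 = 0.57069; p̂₁ − p̂₂ = 0.29755.
SE = √(0.000193238 + 0.000422419) = √0.000615657 = 0.024812.
For 90% confidence, z* = 1.645. Margin = 1.645·0.024812 = 0.04082.
CI: 0.29755 ± 0.04082 = (0.2567, 0.3384).

(0.2567, 0.3384)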